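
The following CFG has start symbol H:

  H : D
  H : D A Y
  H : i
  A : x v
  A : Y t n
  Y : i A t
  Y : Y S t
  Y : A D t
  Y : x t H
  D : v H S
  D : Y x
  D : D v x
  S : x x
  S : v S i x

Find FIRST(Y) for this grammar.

{ i, x }

Y : i A t contributes {i}.
From Y : Y S t: add FIRST(Y) = { i, x }.
From Y : A D t: add FIRST(A) = { i, x }.
Y : x t H contributes {x}.
Union: FIRST(Y) = { i, x }.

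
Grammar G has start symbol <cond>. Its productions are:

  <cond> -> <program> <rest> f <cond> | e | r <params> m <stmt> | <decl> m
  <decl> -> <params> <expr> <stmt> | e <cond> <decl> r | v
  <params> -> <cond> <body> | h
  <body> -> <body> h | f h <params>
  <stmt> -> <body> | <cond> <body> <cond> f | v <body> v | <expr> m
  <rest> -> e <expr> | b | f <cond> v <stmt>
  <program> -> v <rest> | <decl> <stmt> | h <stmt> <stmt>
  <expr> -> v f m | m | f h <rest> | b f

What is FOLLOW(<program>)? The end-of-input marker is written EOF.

{ b, e, f }

In <cond> -> <program> <rest> f <cond>: add FIRST(<rest> f <cond>) = { b, e, f }.
Union: FOLLOW(<program>) = { b, e, f }.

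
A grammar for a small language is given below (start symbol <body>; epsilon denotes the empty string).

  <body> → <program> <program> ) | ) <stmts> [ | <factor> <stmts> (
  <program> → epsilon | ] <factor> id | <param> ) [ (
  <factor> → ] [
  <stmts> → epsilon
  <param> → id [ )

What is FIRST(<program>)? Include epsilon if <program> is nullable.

{ ], id, epsilon }

<program> → epsilon contributes epsilon.
<program> → ] <factor> id contributes {]}.
From <program> → <param> ) [ (: add FIRST(<param>) = { id }.
Union: FIRST(<program>) = { ], id, epsilon }.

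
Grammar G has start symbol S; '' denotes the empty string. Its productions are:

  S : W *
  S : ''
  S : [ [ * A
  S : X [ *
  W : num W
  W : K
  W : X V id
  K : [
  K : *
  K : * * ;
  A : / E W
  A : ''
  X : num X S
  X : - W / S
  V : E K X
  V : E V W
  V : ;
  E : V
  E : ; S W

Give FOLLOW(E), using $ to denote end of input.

{ *, -, ;, [, num }

In A : / E W: add FIRST(W) = { *, -, [, num }.
In V : E K X: add FIRST(K X) = { *, [ }.
In V : E V W: add FIRST(V W) = { ; }.
Union: FOLLOW(E) = { *, -, ;, [, num }.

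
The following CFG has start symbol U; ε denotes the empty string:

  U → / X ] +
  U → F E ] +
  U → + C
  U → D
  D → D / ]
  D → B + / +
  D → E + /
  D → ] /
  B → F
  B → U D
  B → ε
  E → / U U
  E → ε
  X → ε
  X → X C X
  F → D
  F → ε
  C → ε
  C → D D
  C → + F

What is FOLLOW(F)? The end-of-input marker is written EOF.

{ EOF, +, /, ] }

In U → F E ] +: add FIRST(E ] +) = { /, ] }.
In B → F: F is at the end, add FOLLOW(B) = { + }.
In C → + F: F is at the end, add FOLLOW(C) = { EOF, +, /, ] }.
Union: FOLLOW(F) = { EOF, +, /, ] }.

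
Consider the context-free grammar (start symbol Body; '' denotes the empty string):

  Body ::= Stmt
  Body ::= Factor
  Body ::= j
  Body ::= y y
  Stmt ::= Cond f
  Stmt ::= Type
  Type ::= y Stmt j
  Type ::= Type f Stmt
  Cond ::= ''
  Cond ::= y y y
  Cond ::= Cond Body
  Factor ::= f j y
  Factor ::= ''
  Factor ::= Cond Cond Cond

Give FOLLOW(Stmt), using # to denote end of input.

In Body ::= Stmt: Stmt is at the end, add FOLLOW(Body) = { #, f, j, y }.
In Type ::= y Stmt j: add FIRST(j) = { j }.
In Type ::= Type f Stmt: Stmt is at the end, add FOLLOW(Type) = { #, f, j, y }.
Union: FOLLOW(Stmt) = { #, f, j, y }.

{ #, f, j, y }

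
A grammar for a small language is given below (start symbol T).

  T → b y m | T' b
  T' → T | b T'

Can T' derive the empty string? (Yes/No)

No nonterminal in this grammar is nullable.
No production of T' has an RHS whose symbols are all nullable, so T' is not nullable.

No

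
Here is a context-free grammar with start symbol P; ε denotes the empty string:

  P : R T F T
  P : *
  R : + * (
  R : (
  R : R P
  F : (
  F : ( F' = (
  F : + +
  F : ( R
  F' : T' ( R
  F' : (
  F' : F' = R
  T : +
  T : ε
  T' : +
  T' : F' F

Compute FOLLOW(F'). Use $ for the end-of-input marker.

In F : ( F' = (: add FIRST(= () = { = }.
In F' : F' = R: add FIRST(= R) = { = }.
In T' : F' F: add FIRST(F) = { (, + }.
Union: FOLLOW(F') = { (, +, = }.

{ (, +, = }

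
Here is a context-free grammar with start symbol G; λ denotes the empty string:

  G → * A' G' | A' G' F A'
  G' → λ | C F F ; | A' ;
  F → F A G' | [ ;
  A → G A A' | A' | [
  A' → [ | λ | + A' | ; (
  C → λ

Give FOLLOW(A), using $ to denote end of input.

In F → F A G': add FIRST(G')\{λ} = { +, ;, [ }.
  Since G' is nullable, also add FOLLOW(F) = { $, *, +, ;, [ }.
In A → G A A': add FIRST(A')\{λ} = { +, ;, [ }.
  Since A' is nullable, also add FOLLOW(A) = { $, *, +, ;, [ }.
Union: FOLLOW(A) = { $, *, +, ;, [ }.

{ $, *, +, ;, [ }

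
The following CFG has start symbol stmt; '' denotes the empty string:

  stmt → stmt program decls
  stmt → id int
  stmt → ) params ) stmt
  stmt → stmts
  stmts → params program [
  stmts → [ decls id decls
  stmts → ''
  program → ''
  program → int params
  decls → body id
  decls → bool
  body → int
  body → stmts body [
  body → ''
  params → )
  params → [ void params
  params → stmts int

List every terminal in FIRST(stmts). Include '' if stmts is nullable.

{ ), [, int, '' }

From stmts → params program [: add FIRST(params) = { ), [, int }.
stmts → [ decls id decls contributes {[}.
stmts → '' contributes ''.
Union: FIRST(stmts) = { ), [, int, '' }.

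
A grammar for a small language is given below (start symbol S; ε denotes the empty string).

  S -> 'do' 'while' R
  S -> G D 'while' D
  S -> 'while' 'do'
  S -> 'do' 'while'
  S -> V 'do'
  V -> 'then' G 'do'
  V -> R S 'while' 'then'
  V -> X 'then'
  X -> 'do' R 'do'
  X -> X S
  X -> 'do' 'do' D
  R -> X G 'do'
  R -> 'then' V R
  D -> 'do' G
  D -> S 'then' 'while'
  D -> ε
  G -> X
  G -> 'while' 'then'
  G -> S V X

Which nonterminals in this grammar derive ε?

Directly nullable (have an ε-production): D.
No other nonterminal has a production whose RHS symbols are all nullable.

{ D }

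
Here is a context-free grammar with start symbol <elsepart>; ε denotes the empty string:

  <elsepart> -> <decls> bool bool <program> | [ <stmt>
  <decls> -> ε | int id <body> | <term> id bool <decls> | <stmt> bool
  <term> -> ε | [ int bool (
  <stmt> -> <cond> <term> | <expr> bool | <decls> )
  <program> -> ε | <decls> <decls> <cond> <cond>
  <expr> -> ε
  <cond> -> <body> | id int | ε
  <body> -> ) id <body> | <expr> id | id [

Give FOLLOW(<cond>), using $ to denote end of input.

{ $, ), [, bool, id }

In <stmt> -> <cond> <term>: add FIRST(<term>)\{ε} = { [ }.
  Since <term> is nullable, also add FOLLOW(<stmt>) = { $, bool }.
In <program> -> <decls> <decls> <cond> <cond>: add FIRST(<cond>)\{ε} = { ), id }.
  Since <cond> is nullable, also add FOLLOW(<program>) = { $ }.
In <program> -> <decls> <decls> <cond> <cond>: <cond> is at the end, add FOLLOW(<program>) = { $ }.
Union: FOLLOW(<cond>) = { $, ), [, bool, id }.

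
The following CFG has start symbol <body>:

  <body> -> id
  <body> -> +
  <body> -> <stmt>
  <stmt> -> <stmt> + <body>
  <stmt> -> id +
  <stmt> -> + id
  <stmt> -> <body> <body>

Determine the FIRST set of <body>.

{ +, id }

<body> -> id contributes {id}.
<body> -> + contributes {+}.
From <body> -> <stmt>: add FIRST(<stmt>) = { +, id }.
Union: FIRST(<body>) = { +, id }.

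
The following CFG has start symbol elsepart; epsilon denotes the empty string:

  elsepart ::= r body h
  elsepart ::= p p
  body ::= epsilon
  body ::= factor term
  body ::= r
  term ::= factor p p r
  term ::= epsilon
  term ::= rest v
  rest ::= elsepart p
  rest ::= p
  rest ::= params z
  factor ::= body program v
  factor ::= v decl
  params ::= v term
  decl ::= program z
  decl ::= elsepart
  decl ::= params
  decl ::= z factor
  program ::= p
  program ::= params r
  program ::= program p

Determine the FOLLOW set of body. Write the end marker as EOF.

In elsepart ::= r body h: add FIRST(h) = { h }.
In factor ::= body program v: add FIRST(program v) = { p, v }.
Union: FOLLOW(body) = { h, p, v }.

{ h, p, v }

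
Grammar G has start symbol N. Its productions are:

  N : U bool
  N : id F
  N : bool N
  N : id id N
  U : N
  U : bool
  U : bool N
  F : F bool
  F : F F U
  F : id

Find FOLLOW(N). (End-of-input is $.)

N is the start symbol, so $ ∈ FOLLOW(N).
In N : bool N: N is at the end, add FOLLOW(N) = { $, bool, id }.
In N : id id N: N is at the end, add FOLLOW(N) = { $, bool, id }.
In U : N: N is at the end, add FOLLOW(U) = { $, bool, id }.
In U : bool N: N is at the end, add FOLLOW(U) = { $, bool, id }.
Union: FOLLOW(N) = { $, bool, id }.

{ $, bool, id }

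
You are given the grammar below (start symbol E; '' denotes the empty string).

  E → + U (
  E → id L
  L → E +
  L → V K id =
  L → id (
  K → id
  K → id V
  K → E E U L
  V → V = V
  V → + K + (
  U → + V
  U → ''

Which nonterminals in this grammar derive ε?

Directly nullable (have an ''-production): U.
No other nonterminal has a production whose RHS symbols are all nullable.

{ U }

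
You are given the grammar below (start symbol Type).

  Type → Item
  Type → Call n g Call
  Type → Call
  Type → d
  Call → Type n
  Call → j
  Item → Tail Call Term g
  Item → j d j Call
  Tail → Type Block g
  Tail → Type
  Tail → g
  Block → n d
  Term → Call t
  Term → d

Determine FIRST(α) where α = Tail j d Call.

Add FIRST(Tail) = { d, g, j }; Tail is not nullable, stop.

{ d, g, j }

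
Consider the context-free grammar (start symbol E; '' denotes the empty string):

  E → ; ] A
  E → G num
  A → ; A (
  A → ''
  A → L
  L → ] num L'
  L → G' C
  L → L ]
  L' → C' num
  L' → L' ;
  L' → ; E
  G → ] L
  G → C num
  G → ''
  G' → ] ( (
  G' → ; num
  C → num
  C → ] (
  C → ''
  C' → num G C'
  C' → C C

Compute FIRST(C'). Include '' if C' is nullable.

{ ], num, '' }

C' → num G C' contributes {num}.
From C' → C C: C, C nullable, take FIRST(C) ∪ FIRST(C) = { ], num }; also '' since the whole RHS is nullable.
Union: FIRST(C') = { ], num, '' }.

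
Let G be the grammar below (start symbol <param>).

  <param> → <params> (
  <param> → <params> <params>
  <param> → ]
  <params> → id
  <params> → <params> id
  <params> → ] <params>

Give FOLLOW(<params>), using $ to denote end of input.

{ $, (, ], id }

In <param> → <params> (: add FIRST(() = { ( }.
In <param> → <params> <params>: add FIRST(<params>) = { ], id }.
In <param> → <params> <params>: <params> is at the end, add FOLLOW(<param>) = { $ }.
In <params> → <params> id: add FIRST(id) = { id }.
In <params> → ] <params>: <params> is at the end, add FOLLOW(<params>) = { $, (, ], id }.
Union: FOLLOW(<params>) = { $, (, ], id }.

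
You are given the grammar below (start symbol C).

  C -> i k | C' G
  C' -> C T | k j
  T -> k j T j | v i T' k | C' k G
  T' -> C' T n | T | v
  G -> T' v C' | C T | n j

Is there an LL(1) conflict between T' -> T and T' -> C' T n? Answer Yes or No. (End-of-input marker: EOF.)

FIRST(T) = { i, k, v } and FIRST(C' T n) = { i, k }.
Both contain i, so the two alternatives are not disjoint — LL(1) conflict.

Yes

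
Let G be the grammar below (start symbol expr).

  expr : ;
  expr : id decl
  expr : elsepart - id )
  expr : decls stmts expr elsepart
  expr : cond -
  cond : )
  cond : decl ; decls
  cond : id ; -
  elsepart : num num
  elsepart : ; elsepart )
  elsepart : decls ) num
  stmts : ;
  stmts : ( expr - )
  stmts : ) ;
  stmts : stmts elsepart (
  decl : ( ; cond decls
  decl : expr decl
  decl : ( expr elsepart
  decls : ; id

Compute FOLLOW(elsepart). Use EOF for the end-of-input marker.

In expr : elsepart - id ): add FIRST(- id )) = { - }.
In expr : decls stmts expr elsepart: elsepart is at the end, add FOLLOW(expr) = { EOF, (, ), -, ;, id, num }.
In elsepart : ; elsepart ): add FIRST()) = { ) }.
In stmts : stmts elsepart (: add FIRST(() = { ( }.
In decl : ( expr elsepart: elsepart is at the end, add FOLLOW(decl) = { EOF, (, ), -, ;, id, num }.
Union: FOLLOW(elsepart) = { EOF, (, ), -, ;, id, num }.

{ EOF, (, ), -, ;, id, num }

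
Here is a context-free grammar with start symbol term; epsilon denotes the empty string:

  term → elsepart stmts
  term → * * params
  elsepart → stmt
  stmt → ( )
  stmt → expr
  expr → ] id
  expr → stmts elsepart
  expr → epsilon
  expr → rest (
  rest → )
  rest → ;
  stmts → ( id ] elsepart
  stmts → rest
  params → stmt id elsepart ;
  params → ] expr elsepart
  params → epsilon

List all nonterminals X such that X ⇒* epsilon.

{ elsepart, expr, params, stmt }

Directly nullable (have an epsilon-production): expr, params.
stmt → expr with every symbol nullable, so stmt is nullable.
elsepart → stmt with every symbol nullable, so elsepart is nullable.
No other nonterminal has a production whose RHS symbols are all nullable.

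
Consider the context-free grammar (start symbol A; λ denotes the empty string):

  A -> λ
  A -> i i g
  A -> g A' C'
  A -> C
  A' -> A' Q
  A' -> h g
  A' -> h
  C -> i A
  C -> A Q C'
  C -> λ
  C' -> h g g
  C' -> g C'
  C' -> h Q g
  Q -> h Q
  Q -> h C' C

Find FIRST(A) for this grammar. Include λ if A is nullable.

A -> λ contributes λ.
A -> i i g contributes {i}.
A -> g A' C' contributes {g}.
From A -> C: add FIRST(C) = { g, h, i, λ } (including λ since C is nullable).
Union: FIRST(A) = { g, h, i, λ }.

{ g, h, i, λ }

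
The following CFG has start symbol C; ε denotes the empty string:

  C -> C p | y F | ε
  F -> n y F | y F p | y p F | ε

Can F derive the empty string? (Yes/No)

F has an ε-production, so F ⇒ ε.

Yes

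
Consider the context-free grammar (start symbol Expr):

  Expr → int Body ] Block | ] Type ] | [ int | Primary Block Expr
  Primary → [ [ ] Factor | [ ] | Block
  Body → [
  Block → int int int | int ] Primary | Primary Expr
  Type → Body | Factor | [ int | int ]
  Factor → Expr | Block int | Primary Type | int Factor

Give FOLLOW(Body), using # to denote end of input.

{ #, [, ], int }

In Expr → int Body ] Block: add FIRST(] Block) = { ] }.
In Type → Body: Body is at the end, add FOLLOW(Type) = { #, [, ], int }.
Union: FOLLOW(Body) = { #, [, ], int }.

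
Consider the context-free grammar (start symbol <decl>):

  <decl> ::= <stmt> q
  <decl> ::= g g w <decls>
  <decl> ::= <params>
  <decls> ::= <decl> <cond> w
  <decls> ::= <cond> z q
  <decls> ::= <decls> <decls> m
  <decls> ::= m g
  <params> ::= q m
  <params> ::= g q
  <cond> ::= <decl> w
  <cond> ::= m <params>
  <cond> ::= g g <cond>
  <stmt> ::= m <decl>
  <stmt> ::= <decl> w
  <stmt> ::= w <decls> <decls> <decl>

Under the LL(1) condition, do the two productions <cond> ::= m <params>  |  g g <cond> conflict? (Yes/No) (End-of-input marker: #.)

No

FIRST(m <params>) = { m } and FIRST(g g <cond>) = { g }.
The FIRST sets are disjoint and neither alternative is nullable — no conflict.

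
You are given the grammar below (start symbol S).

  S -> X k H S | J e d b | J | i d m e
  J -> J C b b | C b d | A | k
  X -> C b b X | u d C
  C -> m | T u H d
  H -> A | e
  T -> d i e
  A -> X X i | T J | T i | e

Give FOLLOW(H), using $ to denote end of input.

In S -> X k H S: add FIRST(S) = { d, e, i, k, m, u }.
In C -> T u H d: add FIRST(d) = { d }.
Union: FOLLOW(H) = { d, e, i, k, m, u }.

{ d, e, i, k, m, u }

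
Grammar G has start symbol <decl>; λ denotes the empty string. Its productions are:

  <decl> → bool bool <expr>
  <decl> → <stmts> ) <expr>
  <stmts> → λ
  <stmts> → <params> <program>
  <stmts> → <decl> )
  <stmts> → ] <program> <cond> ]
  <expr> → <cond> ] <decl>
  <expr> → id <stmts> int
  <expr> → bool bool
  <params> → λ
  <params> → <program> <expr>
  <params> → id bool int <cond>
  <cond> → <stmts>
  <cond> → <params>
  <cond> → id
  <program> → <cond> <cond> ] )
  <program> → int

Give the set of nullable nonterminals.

Directly nullable (have an λ-production): <stmts>, <params>.
<cond> → <stmts> with every symbol nullable, so <cond> is nullable.
No other nonterminal has a production whose RHS symbols are all nullable.

{ <cond>, <params>, <stmts> }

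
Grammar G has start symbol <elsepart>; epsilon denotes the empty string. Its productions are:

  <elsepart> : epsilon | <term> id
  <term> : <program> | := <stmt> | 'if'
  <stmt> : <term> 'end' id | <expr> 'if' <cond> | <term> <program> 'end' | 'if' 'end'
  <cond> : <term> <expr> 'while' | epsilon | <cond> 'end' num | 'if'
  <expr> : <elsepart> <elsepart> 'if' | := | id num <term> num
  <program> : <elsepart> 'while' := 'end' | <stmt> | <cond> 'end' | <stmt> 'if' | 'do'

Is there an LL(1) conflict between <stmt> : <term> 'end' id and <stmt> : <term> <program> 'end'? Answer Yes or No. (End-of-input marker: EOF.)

FIRST(<term> 'end' id) = { 'do', 'end', 'if', 'while', :=, id } and FIRST(<term> <program> 'end') = { 'do', 'end', 'if', 'while', :=, id }.
Both contain 'do', so the two alternatives are not disjoint — LL(1) conflict.

Yes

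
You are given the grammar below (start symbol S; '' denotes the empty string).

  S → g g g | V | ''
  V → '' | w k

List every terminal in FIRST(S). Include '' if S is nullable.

{ g, w, '' }

S → g g g contributes {g}.
From S → V: add FIRST(V) = { w, '' } (including '' since V is nullable).
S → '' contributes ''.
Union: FIRST(S) = { g, w, '' }.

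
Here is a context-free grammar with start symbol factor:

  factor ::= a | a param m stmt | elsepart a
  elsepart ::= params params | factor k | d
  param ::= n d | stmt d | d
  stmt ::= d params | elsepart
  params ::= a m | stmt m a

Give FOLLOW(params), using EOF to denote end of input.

{ EOF, a, d, k, m }

In elsepart ::= params params: add FIRST(params) = { a, d }.
In elsepart ::= params params: params is at the end, add FOLLOW(elsepart) = { EOF, a, d, k, m }.
In stmt ::= d params: params is at the end, add FOLLOW(stmt) = { EOF, d, k, m }.
Union: FOLLOW(params) = { EOF, a, d, k, m }.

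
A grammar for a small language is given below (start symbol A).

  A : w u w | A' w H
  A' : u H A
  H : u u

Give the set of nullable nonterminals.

{ } (none)

No nonterminal has an empty production or an RHS whose symbols are all nullable.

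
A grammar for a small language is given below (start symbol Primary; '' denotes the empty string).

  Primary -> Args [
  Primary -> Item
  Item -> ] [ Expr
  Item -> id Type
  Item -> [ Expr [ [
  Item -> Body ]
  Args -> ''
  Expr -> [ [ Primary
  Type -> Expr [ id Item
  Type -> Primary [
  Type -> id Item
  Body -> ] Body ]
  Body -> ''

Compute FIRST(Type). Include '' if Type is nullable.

{ [, ], id }

From Type -> Expr [ id Item: add FIRST(Expr) = { [ }.
From Type -> Primary [: add FIRST(Primary) = { [, ], id }.
Type -> id Item contributes {id}.
Union: FIRST(Type) = { [, ], id }.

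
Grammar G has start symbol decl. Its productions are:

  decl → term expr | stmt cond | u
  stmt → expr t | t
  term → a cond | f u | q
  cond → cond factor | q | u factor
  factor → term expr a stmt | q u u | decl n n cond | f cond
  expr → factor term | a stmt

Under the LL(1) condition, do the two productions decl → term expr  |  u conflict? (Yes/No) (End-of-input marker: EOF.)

FIRST(term expr) = { a, f, q } and FIRST(u) = { u }.
The FIRST sets are disjoint and neither alternative is nullable — no conflict.

No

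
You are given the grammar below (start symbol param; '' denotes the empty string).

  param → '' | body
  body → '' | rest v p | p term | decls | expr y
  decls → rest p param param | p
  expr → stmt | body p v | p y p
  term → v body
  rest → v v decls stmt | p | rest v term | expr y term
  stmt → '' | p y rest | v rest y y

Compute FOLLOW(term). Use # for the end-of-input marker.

In body → p term: term is at the end, add FOLLOW(body) = { #, p, v, y }.
In rest → rest v term: term is at the end, add FOLLOW(rest) = { p, v, y }.
In rest → expr y term: term is at the end, add FOLLOW(rest) = { p, v, y }.
Union: FOLLOW(term) = { #, p, v, y }.

{ #, p, v, y }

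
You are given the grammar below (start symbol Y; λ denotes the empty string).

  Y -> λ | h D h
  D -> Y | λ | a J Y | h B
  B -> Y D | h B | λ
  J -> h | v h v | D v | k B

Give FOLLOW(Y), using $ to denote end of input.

{ $, a, h, v }

Y is the start symbol, so $ ∈ FOLLOW(Y).
In D -> Y: Y is at the end, add FOLLOW(D) = { h, v }.
In D -> a J Y: Y is at the end, add FOLLOW(D) = { h, v }.
In B -> Y D: add FIRST(D)\{λ} = { a, h }.
  Since D is nullable, also add FOLLOW(B) = { h, v }.
Union: FOLLOW(Y) = { $, a, h, v }.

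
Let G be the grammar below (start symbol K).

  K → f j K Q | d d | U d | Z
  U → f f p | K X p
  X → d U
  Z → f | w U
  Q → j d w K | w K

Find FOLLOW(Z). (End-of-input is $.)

{ $, d, j, w }

In K → Z: Z is at the end, add FOLLOW(K) = { $, d, j, w }.
Union: FOLLOW(Z) = { $, d, j, w }.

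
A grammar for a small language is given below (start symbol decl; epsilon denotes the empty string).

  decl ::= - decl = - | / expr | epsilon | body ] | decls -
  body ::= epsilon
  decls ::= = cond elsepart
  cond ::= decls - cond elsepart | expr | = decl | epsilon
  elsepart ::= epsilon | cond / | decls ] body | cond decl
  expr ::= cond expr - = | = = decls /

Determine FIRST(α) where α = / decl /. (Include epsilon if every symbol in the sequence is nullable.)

{ / }

/ is a terminal; add {/} and stop.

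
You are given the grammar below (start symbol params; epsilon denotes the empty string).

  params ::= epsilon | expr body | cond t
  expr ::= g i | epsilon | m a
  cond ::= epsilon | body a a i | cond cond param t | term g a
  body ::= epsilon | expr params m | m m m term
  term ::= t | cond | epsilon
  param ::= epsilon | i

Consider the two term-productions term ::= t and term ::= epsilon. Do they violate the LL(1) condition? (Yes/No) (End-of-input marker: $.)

FIRST(t) = { t } and FIRST(epsilon) = { epsilon }.
The second is nullable but FOLLOW(term) = { $, a, g, m } is disjoint from FIRST of the first.

No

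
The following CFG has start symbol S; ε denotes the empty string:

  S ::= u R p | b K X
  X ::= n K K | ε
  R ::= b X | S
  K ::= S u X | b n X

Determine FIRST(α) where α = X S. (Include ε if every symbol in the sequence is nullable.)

Add FIRST(X)\{ε} = { n }; X is nullable, continue.
Add FIRST(S) = { b, u }; S is not nullable, stop.

{ b, n, u }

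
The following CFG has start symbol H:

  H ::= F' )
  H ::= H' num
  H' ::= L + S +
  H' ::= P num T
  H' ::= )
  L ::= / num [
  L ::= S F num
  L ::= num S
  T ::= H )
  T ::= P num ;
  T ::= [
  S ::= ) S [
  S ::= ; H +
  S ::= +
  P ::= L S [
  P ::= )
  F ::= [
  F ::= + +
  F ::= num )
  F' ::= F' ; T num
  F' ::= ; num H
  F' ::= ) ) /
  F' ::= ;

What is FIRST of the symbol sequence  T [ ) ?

Add FIRST(T) = { ), +, /, ;, [, num }; T is not nullable, stop.

{ ), +, /, ;, [, num }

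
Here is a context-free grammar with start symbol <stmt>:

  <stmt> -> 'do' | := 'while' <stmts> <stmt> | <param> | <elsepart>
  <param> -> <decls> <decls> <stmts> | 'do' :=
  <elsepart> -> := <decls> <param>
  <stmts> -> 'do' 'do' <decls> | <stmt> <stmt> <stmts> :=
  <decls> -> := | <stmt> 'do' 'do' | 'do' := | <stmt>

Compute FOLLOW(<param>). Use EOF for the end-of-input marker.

In <stmt> -> <param>: <param> is at the end, add FOLLOW(<stmt>) = { EOF, 'do', := }.
In <elsepart> -> := <decls> <param>: <param> is at the end, add FOLLOW(<elsepart>) = { EOF, 'do', := }.
Union: FOLLOW(<param>) = { EOF, 'do', := }.

{ EOF, 'do', := }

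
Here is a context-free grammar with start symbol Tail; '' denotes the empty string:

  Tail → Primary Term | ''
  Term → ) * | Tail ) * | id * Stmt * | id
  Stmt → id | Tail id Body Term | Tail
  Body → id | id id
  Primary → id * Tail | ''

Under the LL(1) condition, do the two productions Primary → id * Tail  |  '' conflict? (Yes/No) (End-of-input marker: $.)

Yes

FIRST(id * Tail) = { id } and FIRST('') = { '' }.
The second alternative is nullable and FOLLOW(Primary) = { ), id } shares id with FIRST of the first — conflict.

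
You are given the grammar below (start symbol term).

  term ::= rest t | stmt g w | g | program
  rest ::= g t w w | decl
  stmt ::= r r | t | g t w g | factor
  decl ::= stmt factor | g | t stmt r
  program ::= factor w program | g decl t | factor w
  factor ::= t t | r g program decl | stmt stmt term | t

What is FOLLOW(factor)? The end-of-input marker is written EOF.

{ g, r, t, w }

In stmt ::= factor: factor is at the end, add FOLLOW(stmt) = { g, r, t }.
In decl ::= stmt factor: factor is at the end, add FOLLOW(decl) = { g, r, t, w }.
In program ::= factor w program: add FIRST(w program) = { w }.
In program ::= factor w: add FIRST(w) = { w }.
Union: FOLLOW(factor) = { g, r, t, w }.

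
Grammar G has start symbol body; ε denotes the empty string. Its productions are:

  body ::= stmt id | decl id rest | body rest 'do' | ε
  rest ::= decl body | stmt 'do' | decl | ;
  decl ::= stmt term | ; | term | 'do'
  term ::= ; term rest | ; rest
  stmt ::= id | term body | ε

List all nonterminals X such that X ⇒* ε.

Directly nullable (have an ε-production): body, stmt.
No other nonterminal has a production whose RHS symbols are all nullable.

{ body, stmt }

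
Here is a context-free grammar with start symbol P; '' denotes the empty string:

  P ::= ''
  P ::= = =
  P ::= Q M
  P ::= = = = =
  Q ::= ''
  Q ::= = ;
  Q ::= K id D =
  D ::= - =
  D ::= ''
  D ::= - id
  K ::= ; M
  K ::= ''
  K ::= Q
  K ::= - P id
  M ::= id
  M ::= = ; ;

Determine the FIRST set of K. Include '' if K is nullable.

{ -, ;, =, id, '' }

K ::= ; M contributes {;}.
K ::= '' contributes ''.
From K ::= Q: add FIRST(Q) = { -, ;, =, id, '' } (including '' since Q is nullable).
K ::= - P id contributes {-}.
Union: FIRST(K) = { -, ;, =, id, '' }.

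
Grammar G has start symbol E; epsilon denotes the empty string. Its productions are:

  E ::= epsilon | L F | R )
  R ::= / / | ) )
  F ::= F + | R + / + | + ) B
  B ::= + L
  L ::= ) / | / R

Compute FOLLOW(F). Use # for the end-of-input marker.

In E ::= L F: F is at the end, add FOLLOW(E) = { # }.
In F ::= F +: add FIRST(+) = { + }.
Union: FOLLOW(F) = { #, + }.

{ #, + }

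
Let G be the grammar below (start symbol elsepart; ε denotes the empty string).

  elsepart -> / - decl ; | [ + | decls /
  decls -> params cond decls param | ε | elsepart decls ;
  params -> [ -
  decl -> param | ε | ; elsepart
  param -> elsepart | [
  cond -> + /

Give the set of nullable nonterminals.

Directly nullable (have an ε-production): decls, decl.
No other nonterminal has a production whose RHS symbols are all nullable.

{ decl, decls }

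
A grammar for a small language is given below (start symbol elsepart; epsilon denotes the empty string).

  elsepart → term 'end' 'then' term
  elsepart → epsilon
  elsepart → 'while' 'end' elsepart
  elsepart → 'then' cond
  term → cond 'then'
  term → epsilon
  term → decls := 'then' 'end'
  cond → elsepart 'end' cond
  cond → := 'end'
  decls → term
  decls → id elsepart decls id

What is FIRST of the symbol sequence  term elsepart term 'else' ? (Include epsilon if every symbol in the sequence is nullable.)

{ 'else', 'end', 'then', 'while', :=, id }

Add FIRST(term)\{epsilon} = { 'end', 'then', 'while', :=, id }; term is nullable, continue.
Add FIRST(elsepart)\{epsilon} = { 'end', 'then', 'while', :=, id }; elsepart is nullable, continue.
Add FIRST(term)\{epsilon} = { 'end', 'then', 'while', :=, id }; term is nullable, continue.
'else' is a terminal; add {'else'} and stop.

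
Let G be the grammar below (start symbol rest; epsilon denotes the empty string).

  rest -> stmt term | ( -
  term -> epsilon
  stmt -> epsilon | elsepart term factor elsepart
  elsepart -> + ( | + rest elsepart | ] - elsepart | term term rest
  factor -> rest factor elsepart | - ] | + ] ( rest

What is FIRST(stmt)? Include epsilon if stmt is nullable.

stmt -> epsilon contributes epsilon.
From stmt -> elsepart term factor elsepart: elsepart, term nullable, take FIRST(elsepart) ∪ FIRST(term) ∪ FIRST(factor) = { (, +, -, ] }.
Union: FIRST(stmt) = { (, +, -, ], epsilon }.

{ (, +, -, ], epsilon }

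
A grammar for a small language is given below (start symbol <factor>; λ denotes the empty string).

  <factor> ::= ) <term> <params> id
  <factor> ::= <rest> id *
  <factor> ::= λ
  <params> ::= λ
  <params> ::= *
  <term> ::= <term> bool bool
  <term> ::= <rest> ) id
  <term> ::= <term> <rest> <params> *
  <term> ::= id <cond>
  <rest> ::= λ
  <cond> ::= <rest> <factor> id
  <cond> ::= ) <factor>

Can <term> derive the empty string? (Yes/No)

Nullable nonterminals: <factor>, <params>, <rest>.
No production of <term> has an RHS whose symbols are all nullable, so <term> is not nullable.

No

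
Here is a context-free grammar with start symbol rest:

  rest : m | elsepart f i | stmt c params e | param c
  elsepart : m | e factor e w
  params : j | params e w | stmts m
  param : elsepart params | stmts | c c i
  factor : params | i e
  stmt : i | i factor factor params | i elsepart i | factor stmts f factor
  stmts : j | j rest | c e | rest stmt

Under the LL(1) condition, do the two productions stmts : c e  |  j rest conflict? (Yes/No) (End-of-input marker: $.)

No

FIRST(c e) = { c } and FIRST(j rest) = { j }.
The FIRST sets are disjoint and neither alternative is nullable — no conflict.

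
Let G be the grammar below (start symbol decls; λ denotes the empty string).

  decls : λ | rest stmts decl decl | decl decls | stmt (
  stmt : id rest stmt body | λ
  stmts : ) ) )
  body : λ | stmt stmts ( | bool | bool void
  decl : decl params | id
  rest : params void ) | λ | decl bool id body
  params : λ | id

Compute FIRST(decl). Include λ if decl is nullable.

From decl : decl params: add FIRST(decl) = { id }.
decl : id contributes {id}.
Union: FIRST(decl) = { id }.

{ id }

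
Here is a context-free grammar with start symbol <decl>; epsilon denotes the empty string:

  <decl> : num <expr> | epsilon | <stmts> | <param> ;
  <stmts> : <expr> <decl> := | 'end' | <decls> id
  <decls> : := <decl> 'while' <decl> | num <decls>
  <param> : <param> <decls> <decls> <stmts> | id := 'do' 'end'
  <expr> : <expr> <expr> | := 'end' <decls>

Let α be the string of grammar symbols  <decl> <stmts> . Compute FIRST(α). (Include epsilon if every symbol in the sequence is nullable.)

{ 'end', :=, id, num }

Add FIRST(<decl>)\{epsilon} = { 'end', :=, id, num }; <decl> is nullable, continue.
Add FIRST(<stmts>) = { 'end', :=, num }; <stmts> is not nullable, stop.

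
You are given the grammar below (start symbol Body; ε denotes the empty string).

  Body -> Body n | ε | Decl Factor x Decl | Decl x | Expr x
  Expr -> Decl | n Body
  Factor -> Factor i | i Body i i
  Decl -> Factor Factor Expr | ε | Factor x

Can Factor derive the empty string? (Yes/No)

No

Nullable nonterminals: Body, Decl, Expr.
No production of Factor has an RHS whose symbols are all nullable, so Factor is not nullable.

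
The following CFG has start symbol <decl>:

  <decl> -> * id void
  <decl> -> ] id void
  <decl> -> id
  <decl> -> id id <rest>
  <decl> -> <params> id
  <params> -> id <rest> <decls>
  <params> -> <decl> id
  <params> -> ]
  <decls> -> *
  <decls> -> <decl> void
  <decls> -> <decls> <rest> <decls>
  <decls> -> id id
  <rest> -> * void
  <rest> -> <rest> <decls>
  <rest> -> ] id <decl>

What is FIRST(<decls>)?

{ *, ], id }

<decls> -> * contributes {*}.
From <decls> -> <decl> void: add FIRST(<decl>) = { *, ], id }.
From <decls> -> <decls> <rest> <decls>: add FIRST(<decls>) = { *, ], id }.
<decls> -> id id contributes {id}.
Union: FIRST(<decls>) = { *, ], id }.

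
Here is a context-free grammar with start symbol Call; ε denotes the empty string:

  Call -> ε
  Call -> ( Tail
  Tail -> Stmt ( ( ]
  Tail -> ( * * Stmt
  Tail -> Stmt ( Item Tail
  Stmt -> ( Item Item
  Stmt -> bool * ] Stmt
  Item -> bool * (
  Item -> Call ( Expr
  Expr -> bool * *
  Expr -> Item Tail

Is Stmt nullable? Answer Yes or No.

No

Nullable nonterminals: Call.
No production of Stmt has an RHS whose symbols are all nullable, so Stmt is not nullable.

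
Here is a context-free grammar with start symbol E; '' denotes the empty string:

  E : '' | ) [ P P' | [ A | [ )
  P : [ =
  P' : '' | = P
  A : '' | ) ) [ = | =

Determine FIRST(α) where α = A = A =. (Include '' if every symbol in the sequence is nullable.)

{ ), = }

Add FIRST(A)\{''} = { ), = }; A is nullable, continue.
= is a terminal; add {=} and stop.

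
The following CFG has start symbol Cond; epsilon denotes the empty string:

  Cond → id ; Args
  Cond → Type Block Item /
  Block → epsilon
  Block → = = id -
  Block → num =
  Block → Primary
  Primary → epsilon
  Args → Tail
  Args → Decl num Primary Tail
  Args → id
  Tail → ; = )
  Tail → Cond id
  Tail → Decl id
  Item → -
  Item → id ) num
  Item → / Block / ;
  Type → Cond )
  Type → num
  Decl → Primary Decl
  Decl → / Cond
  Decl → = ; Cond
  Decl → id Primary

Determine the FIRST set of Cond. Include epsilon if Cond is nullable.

Cond → id ; Args contributes {id}.
From Cond → Type Block Item /: add FIRST(Type) = { id, num }.
Union: FIRST(Cond) = { id, num }.

{ id, num }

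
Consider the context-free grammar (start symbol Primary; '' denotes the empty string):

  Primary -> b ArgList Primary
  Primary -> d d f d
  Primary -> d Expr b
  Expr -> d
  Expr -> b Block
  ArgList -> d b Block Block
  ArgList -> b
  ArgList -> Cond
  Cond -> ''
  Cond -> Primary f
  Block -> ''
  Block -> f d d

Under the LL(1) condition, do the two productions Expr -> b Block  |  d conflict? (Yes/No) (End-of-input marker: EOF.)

No

FIRST(b Block) = { b } and FIRST(d) = { d }.
The FIRST sets are disjoint and neither alternative is nullable — no conflict.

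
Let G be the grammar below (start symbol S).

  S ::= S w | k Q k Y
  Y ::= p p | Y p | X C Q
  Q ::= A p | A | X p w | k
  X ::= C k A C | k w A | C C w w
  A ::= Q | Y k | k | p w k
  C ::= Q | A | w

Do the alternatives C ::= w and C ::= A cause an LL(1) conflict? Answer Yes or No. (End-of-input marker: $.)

FIRST(w) = { w } and FIRST(A) = { k, p, w }.
Both contain w, so the two alternatives are not disjoint — LL(1) conflict.

Yes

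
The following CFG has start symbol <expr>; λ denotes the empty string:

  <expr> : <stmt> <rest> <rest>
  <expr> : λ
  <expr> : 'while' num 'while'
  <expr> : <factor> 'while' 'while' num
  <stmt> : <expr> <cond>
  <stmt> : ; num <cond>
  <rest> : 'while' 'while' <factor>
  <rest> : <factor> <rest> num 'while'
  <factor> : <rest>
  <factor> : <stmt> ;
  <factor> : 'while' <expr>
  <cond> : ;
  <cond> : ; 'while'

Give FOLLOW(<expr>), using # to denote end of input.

{ #, 'while', ;, num }

<expr> is the start symbol, so # ∈ FOLLOW(<expr>).
In <stmt> : <expr> <cond>: add FIRST(<cond>) = { ; }.
In <factor> : 'while' <expr>: <expr> is at the end, add FOLLOW(<factor>) = { #, 'while', ;, num }.
Union: FOLLOW(<expr>) = { #, 'while', ;, num }.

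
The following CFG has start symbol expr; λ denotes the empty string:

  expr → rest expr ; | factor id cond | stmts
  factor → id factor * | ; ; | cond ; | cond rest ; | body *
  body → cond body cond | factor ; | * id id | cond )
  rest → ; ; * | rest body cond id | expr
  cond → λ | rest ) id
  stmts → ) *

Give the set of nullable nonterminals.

Directly nullable (have an λ-production): cond.
No other nonterminal has a production whose RHS symbols are all nullable.

{ cond }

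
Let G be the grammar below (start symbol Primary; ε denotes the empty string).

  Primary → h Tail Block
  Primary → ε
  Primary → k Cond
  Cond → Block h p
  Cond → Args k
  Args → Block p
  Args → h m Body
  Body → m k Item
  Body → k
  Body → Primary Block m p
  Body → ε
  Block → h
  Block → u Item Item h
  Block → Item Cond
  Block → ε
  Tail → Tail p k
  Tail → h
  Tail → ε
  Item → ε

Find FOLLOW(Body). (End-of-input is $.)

{ k }

In Args → h m Body: Body is at the end, add FOLLOW(Args) = { k }.
Union: FOLLOW(Body) = { k }.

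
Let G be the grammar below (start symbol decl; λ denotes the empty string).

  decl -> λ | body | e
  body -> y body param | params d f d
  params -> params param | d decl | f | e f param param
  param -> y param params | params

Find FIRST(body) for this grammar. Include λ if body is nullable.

{ d, e, f, y }

body -> y body param contributes {y}.
From body -> params d f d: add FIRST(params) = { d, e, f }.
Union: FIRST(body) = { d, e, f, y }.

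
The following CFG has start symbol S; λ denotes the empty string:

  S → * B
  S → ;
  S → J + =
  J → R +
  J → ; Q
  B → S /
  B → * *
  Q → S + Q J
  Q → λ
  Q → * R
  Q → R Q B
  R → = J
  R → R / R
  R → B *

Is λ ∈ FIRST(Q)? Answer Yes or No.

Q has an λ-production, so Q ⇒ λ.

Yes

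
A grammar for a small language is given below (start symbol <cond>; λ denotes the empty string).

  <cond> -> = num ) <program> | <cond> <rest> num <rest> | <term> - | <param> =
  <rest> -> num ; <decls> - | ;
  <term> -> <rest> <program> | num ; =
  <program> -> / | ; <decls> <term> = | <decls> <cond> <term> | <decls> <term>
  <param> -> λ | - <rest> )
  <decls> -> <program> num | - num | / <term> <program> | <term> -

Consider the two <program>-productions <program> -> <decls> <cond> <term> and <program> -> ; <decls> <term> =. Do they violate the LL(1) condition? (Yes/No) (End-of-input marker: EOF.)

FIRST(<decls> <cond> <term>) = { -, /, ;, num } and FIRST(; <decls> <term> =) = { ; }.
Both contain ;, so the two alternatives are not disjoint — LL(1) conflict.

Yes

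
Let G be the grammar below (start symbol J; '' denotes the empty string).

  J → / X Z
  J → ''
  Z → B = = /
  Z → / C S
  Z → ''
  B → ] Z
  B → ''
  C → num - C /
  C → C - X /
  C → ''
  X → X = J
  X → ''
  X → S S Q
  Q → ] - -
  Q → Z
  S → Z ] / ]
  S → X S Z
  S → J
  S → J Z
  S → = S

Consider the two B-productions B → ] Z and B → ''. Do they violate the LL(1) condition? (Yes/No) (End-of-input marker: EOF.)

FIRST(] Z) = { ] } and FIRST('') = { '' }.
The second is nullable but FOLLOW(B) = { = } is disjoint from FIRST of the first.

No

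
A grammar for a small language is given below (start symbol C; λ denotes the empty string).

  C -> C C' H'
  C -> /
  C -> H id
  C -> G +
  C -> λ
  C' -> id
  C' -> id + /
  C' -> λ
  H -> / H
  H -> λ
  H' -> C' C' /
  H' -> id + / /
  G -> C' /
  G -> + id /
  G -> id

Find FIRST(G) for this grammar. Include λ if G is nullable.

From G -> C' /: C' nullable, take FIRST(C') ∪ {/} = { /, id }.
G -> + id / contributes {+}.
G -> id contributes {id}.
Union: FIRST(G) = { +, /, id }.

{ +, /, id }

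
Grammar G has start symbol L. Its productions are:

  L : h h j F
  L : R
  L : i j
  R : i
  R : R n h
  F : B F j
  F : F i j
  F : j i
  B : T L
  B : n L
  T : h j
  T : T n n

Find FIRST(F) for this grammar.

{ h, j, n }

From F : B F j: add FIRST(B) = { h, n }.
From F : F i j: add FIRST(F) = { h, j, n }.
F : j i contributes {j}.
Union: FIRST(F) = { h, j, n }.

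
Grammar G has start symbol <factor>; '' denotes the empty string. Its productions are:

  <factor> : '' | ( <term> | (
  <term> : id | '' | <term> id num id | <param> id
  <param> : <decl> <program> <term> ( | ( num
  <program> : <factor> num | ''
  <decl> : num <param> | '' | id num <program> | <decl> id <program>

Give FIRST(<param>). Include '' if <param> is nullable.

{ (, id, num }

From <param> : <decl> <program> <term> (: <decl>, <program>, <term> nullable, take FIRST(<decl>) ∪ FIRST(<program>) ∪ FIRST(<term>) ∪ {(} = { (, id, num }.
<param> : ( num contributes {(}.
Union: FIRST(<param>) = { (, id, num }.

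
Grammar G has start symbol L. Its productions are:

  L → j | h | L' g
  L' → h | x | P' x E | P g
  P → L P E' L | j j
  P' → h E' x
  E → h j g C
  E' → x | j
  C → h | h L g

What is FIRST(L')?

L' → h contributes {h}.
L' → x contributes {x}.
From L' → P' x E: add FIRST(P') = { h }.
From L' → P g: add FIRST(P) = { h, j, x }.
Union: FIRST(L') = { h, j, x }.

{ h, j, x }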